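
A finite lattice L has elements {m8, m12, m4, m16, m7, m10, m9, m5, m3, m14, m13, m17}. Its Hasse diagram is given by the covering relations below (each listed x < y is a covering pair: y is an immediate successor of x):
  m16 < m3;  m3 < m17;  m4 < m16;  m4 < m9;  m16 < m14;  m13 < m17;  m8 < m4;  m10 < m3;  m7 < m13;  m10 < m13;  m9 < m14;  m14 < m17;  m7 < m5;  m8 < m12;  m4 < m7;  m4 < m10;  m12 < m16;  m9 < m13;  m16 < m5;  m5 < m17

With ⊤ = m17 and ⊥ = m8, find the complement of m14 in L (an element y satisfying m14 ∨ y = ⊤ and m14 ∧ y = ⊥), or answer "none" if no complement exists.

For every candidate y, either m14 ∨ y ≠ m17 or m14 ∧ y ≠ m8; no complement exists.

none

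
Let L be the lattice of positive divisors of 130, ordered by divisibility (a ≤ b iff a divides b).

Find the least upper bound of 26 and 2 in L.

26

Common upper bounds of {26, 2}: 130, 26.
The least among these is 26.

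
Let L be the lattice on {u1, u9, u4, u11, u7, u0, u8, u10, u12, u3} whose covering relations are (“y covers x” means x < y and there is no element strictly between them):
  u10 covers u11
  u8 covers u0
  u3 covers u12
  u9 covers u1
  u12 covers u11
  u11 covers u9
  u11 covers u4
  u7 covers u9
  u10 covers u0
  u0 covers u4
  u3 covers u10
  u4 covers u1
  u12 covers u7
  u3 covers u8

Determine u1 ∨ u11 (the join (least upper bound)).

u11

Common upper bounds of {u1, u11}: u10, u11, u12, u3.
The least among these is u11.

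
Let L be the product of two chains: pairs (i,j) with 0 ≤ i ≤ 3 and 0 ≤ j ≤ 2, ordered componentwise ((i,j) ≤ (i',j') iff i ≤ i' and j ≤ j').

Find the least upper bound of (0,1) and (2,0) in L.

Common upper bounds of {(0,1), (2,0)}: (2,1), (2,2), (3,1), (3,2).
The least among these is (2,1).

(2,1)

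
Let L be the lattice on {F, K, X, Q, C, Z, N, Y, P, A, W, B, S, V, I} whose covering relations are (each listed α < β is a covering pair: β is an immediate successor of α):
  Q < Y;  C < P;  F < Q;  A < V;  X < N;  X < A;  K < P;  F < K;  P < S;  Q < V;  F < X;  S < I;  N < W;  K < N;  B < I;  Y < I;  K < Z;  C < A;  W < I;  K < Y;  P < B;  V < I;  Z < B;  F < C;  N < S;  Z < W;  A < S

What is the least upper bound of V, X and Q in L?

V

Common upper bounds of {V, X, Q}: I, V.
The least among these is V.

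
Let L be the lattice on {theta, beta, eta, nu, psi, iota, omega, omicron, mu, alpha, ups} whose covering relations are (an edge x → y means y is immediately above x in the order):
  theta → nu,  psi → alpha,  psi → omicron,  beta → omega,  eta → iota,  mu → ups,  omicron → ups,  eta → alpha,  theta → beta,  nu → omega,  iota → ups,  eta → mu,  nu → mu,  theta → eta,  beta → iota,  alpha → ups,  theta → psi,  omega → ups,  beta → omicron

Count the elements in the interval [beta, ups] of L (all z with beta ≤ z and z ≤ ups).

5

The interval [beta, ups] = {beta, iota, omega, omicron, ups}, which has 5 elements.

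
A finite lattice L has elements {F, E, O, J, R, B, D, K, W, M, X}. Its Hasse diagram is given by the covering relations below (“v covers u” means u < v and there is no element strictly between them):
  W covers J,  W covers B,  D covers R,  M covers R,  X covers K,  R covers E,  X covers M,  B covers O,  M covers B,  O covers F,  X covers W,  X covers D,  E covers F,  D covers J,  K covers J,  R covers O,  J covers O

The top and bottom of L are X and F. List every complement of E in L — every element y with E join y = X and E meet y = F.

Need y with E ∨ y = X and E ∧ y = F.
Checking each element gives: K, W.

K, W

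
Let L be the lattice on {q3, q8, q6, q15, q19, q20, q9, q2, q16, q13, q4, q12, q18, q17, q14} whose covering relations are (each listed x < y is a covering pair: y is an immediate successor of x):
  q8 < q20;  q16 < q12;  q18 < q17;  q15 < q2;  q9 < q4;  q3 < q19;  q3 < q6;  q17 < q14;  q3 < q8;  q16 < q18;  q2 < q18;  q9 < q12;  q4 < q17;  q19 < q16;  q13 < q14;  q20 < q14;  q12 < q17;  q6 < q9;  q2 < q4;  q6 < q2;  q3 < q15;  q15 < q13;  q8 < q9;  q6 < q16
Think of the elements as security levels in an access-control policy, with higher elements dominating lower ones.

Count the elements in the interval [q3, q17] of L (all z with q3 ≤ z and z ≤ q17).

The interval [q3, q17] = {q12, q15, q16, q17, q18, q19, q2, q3, q4, q6, q8, q9}, which has 12 elements.

12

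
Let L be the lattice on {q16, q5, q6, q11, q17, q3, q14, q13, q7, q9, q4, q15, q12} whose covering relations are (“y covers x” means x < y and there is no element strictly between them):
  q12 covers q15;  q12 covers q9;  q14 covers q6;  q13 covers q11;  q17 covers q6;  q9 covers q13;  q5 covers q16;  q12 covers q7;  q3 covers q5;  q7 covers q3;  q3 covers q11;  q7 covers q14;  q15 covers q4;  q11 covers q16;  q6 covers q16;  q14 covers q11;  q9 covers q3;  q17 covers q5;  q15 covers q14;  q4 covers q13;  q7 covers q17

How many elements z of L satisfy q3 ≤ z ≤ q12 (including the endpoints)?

4

The interval [q3, q12] = {q12, q3, q7, q9}, which has 4 elements.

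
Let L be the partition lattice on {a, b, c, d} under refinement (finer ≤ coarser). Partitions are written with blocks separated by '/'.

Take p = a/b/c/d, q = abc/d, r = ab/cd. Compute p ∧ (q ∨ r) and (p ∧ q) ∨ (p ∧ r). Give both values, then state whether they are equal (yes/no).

a/b/c/d; a/b/c/d; yes

q ∨ r = abcd, so p ∧ (q ∨ r) = a/b/c/d ∧ abcd = a/b/c/d.
p ∧ q = a/b/c/d and p ∧ r = a/b/c/d, so (p ∧ q) ∨ (p ∧ r) = a/b/c/d ∨ a/b/c/d = a/b/c/d.
Equal: yes.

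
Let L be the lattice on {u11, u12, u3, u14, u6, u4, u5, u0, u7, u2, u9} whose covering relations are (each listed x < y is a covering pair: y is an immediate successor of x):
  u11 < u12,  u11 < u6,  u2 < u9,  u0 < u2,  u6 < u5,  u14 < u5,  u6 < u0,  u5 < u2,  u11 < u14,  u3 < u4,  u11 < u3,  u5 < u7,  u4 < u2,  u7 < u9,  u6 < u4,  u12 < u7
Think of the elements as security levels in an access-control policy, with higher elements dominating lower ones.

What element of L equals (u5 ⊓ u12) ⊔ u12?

u5 ∧ u12 = u11
u11 ∨ u12 = u12

u12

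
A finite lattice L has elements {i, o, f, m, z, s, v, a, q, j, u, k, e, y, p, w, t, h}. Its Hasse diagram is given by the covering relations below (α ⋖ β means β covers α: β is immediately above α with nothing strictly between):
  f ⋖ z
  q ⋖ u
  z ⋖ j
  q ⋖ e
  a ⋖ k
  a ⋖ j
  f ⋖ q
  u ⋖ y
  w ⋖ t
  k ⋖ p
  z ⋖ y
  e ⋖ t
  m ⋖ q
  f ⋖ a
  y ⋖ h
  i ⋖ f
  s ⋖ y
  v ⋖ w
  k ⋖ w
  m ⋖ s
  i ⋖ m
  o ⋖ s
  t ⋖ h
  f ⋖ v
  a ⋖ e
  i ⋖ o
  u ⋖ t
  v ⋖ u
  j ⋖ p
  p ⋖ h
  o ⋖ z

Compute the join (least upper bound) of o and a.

Common upper bounds of {o, a}: h, j, p.
The least among these is j.

j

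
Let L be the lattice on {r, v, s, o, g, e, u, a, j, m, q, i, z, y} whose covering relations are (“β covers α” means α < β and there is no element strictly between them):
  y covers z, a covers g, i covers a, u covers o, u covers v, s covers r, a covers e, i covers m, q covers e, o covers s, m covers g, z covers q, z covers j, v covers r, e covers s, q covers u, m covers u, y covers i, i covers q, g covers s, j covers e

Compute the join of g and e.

Common upper bounds of {g, e}: a, i, y.
The least among these is a.

a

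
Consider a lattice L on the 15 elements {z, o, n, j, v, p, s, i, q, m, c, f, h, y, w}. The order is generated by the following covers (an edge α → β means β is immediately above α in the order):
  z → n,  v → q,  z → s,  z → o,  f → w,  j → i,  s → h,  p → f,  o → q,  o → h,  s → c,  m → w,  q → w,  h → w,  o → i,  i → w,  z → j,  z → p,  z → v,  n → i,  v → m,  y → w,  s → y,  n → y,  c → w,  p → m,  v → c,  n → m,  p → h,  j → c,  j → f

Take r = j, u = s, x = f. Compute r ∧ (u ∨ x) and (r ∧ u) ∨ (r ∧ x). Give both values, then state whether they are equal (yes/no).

j; j; yes

u ∨ x = w, so r ∧ (u ∨ x) = j ∧ w = j.
r ∧ u = z and r ∧ x = j, so (r ∧ u) ∨ (r ∧ x) = z ∨ j = j.
Equal: yes.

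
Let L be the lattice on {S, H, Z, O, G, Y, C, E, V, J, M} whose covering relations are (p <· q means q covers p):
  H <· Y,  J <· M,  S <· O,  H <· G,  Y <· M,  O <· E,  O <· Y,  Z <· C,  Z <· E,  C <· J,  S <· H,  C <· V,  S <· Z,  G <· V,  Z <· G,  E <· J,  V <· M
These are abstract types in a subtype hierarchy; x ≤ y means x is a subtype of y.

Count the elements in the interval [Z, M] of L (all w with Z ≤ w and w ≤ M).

The interval [Z, M] = {C, E, G, J, M, V, Z}, which has 7 elements.

7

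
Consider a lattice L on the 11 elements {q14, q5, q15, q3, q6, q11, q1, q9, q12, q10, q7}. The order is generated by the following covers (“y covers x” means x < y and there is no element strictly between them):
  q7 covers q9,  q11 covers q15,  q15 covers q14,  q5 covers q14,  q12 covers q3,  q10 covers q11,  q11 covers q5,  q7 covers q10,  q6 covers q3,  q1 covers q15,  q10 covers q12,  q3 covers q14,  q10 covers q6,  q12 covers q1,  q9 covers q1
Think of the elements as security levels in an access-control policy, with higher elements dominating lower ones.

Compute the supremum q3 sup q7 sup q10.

Common upper bounds of {q3, q7, q10}: q7.
The least among these is q7.

q7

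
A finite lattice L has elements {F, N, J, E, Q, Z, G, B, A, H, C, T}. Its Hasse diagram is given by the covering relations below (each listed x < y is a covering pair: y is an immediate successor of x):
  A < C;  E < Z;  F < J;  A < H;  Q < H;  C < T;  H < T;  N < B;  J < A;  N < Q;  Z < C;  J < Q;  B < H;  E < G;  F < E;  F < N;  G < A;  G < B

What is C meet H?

Common lower bounds of {C, H}: A, E, F, G, J.
The greatest among these is A.

A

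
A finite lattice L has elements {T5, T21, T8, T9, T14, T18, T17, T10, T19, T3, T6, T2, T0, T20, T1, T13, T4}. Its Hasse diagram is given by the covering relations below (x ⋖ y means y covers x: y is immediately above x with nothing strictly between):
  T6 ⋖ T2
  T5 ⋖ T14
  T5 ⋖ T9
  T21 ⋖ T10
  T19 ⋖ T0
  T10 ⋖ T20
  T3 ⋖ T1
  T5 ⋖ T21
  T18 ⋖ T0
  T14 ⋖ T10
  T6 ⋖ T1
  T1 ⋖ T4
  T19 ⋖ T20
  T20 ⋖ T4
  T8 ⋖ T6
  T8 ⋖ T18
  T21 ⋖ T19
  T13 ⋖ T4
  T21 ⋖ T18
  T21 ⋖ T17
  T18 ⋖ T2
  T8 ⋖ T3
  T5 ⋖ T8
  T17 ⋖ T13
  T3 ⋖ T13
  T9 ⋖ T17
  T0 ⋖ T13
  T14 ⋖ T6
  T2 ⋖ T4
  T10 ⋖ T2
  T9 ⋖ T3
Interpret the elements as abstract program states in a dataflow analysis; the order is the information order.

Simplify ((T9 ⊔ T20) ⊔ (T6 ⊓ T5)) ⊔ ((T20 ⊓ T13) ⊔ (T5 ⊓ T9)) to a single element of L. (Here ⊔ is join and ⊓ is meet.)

T4

T9 ∨ T20 = T4
T6 ∧ T5 = T5
T4 ∨ T5 = T4
T20 ∧ T13 = T19
T5 ∧ T9 = T5
T19 ∨ T5 = T19
T4 ∨ T19 = T4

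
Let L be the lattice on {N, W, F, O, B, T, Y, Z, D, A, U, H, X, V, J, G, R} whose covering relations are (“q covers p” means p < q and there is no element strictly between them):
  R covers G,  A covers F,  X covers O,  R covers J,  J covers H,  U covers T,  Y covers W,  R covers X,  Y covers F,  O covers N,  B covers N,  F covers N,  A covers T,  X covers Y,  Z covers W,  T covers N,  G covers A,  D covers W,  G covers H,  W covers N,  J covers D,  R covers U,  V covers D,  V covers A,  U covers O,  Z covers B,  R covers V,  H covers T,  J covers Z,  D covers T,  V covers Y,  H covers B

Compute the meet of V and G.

Common lower bounds of {V, G}: A, F, N, T.
The greatest among these is A.

A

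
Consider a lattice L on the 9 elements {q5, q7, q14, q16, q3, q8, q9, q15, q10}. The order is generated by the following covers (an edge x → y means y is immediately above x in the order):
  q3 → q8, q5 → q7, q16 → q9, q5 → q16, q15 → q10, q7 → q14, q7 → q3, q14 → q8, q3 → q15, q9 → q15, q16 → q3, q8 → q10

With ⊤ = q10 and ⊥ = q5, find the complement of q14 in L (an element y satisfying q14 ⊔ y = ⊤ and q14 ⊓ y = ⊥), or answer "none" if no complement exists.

Need y with q14 ∨ y = q10 and q14 ∧ y = q5.
Checking each element gives: q9.

q9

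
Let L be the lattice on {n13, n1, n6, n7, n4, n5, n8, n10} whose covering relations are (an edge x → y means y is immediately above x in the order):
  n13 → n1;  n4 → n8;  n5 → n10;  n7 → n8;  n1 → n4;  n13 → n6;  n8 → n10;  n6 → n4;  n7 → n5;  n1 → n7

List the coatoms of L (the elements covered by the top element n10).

n5, n8

The coatoms are exactly the elements covered by n10: n5, n8.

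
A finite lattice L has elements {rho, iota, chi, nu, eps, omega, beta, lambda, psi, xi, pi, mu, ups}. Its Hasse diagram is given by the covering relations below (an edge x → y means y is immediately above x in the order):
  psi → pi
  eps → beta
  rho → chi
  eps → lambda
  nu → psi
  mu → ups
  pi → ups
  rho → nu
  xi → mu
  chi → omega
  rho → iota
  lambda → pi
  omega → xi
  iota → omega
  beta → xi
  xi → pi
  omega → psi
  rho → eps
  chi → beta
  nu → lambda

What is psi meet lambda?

nu

Common lower bounds of {psi, lambda}: nu, rho.
The greatest among these is nu.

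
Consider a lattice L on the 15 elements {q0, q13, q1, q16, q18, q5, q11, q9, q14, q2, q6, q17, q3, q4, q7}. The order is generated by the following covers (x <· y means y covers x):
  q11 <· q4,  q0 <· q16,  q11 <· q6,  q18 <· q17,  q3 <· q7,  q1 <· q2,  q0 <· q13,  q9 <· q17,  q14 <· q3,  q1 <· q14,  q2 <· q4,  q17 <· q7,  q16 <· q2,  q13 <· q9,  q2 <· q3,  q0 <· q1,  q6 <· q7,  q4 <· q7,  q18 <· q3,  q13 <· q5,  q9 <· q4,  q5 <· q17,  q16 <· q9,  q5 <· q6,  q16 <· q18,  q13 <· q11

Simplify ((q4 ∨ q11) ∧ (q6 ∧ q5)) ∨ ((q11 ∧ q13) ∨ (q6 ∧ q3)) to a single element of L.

q13

q4 ∨ q11 = q4
q6 ∧ q5 = q5
q4 ∧ q5 = q13
q11 ∧ q13 = q13
q6 ∧ q3 = q0
q13 ∨ q0 = q13
q13 ∨ q13 = q13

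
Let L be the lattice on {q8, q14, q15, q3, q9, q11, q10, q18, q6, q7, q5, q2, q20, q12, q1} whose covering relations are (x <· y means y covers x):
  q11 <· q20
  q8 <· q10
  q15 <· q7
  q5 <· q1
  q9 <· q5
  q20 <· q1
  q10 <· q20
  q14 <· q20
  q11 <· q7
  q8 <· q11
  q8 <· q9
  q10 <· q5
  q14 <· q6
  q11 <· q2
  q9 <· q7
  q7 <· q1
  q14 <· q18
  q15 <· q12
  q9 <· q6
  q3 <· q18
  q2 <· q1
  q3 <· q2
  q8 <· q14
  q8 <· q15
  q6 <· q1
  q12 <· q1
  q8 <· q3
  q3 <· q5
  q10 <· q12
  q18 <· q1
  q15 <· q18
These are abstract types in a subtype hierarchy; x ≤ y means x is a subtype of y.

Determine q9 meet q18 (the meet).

q8

Common lower bounds of {q9, q18}: q8.
The greatest among these is q8.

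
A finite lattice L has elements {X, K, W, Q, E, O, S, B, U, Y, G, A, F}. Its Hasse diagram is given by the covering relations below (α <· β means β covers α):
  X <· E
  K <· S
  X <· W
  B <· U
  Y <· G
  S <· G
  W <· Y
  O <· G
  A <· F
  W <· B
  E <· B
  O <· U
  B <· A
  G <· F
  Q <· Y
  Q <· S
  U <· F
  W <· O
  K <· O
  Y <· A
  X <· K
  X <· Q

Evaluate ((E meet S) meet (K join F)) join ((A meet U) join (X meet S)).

B

E ∧ S = X
K ∨ F = F
X ∧ F = X
A ∧ U = B
X ∧ S = X
B ∨ X = B
X ∨ B = B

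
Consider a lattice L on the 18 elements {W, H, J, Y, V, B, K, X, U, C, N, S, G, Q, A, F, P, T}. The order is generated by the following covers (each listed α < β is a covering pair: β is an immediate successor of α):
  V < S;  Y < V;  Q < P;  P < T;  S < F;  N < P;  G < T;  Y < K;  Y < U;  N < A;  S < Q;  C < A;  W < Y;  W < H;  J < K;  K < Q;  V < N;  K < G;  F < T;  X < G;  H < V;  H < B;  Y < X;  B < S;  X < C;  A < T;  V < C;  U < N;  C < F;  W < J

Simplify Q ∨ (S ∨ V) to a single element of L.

S ∨ V = S
Q ∨ S = Q

Q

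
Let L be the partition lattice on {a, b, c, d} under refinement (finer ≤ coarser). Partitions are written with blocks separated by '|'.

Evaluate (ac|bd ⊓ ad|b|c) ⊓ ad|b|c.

ac|bd ∧ ad|b|c = a|b|c|d
a|b|c|d ∧ ad|b|c = a|b|c|d

a|b|c|d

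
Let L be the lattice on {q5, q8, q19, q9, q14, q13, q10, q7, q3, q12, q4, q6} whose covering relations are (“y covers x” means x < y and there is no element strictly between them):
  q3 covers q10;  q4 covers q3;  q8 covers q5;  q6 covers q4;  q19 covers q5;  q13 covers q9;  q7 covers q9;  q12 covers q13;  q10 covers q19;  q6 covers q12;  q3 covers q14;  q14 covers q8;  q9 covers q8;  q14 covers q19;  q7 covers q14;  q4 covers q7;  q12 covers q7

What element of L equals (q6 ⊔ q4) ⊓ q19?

q6 ∨ q4 = q6
q6 ∧ q19 = q19

q19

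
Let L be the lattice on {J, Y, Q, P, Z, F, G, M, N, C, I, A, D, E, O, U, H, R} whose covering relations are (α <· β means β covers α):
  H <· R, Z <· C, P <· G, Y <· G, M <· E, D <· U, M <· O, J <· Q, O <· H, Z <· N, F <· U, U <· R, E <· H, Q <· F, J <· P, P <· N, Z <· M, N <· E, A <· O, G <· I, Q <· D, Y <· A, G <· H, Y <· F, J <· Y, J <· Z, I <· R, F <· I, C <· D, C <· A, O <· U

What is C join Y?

A

Common upper bounds of {C, Y}: A, H, O, R, U.
The least among these is A.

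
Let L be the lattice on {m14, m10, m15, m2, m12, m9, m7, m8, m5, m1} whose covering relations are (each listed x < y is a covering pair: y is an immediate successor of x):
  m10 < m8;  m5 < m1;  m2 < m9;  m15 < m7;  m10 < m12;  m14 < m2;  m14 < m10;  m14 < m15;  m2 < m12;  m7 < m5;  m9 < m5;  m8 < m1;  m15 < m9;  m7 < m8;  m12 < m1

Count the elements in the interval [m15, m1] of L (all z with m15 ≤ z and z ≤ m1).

The interval [m15, m1] = {m1, m15, m5, m7, m8, m9}, which has 6 elements.

6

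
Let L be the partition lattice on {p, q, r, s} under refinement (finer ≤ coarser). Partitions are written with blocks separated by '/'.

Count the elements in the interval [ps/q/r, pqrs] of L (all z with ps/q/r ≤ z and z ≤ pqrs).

5

The interval [ps/q/r, pqrs] = {pqrs, pqs/r, prs/q, ps/q/r, ps/qr}, which has 5 elements.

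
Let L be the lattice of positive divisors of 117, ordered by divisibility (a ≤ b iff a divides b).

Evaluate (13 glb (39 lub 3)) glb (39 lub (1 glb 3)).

39 ∨ 3 = 39
13 ∧ 39 = 13
1 ∧ 3 = 1
39 ∨ 1 = 39
13 ∧ 39 = 13

13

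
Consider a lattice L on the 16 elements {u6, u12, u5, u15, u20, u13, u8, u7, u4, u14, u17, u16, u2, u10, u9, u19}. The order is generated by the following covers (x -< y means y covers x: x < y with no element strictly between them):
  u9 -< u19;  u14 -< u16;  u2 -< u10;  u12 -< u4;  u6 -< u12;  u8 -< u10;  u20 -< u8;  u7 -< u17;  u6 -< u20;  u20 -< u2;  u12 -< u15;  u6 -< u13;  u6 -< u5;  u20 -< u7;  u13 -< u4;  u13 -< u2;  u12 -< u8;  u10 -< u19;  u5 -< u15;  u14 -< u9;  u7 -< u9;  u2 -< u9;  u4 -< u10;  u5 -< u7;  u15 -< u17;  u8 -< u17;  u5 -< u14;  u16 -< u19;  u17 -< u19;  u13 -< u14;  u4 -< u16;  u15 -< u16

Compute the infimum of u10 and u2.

Common lower bounds of {u10, u2}: u13, u2, u20, u6.
The greatest among these is u2.

u2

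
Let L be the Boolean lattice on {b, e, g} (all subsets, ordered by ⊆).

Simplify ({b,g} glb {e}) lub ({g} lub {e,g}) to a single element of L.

{e,g}

{b,g} ∧ {e} = {}
{g} ∨ {e,g} = {e,g}
{} ∨ {e,g} = {e,g}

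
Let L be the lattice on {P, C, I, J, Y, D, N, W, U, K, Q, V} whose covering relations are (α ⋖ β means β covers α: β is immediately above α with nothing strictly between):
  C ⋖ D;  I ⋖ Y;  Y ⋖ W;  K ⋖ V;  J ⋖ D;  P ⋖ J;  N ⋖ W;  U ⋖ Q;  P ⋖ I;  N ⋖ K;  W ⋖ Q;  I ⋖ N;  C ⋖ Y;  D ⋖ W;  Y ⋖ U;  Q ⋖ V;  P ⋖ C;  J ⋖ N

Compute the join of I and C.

Y

Common upper bounds of {I, C}: Q, U, V, W, Y.
The least among these is Y.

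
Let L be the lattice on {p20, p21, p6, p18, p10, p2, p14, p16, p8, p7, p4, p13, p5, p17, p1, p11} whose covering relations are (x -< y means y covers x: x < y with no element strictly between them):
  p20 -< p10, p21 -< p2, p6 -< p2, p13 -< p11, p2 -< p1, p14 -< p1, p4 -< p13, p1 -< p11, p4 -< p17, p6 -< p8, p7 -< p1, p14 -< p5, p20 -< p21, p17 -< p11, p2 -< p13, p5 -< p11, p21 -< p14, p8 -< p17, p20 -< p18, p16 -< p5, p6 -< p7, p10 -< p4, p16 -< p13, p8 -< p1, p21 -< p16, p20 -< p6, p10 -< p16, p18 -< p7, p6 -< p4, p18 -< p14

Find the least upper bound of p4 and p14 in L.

Common upper bounds of {p4, p14}: p11.
The least among these is p11.

p11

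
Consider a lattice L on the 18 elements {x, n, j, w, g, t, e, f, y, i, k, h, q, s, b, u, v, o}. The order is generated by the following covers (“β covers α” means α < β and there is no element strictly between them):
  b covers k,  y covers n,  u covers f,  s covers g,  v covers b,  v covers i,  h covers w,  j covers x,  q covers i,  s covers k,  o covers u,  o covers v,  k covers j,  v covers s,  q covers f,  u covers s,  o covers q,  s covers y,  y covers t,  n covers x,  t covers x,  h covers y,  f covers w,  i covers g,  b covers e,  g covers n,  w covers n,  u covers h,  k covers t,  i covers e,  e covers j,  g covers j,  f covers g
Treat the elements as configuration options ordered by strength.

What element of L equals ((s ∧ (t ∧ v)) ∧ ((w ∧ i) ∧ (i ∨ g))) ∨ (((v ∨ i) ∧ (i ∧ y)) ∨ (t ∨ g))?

s

t ∧ v = t
s ∧ t = t
w ∧ i = n
i ∨ g = i
n ∧ i = n
t ∧ n = x
v ∨ i = v
i ∧ y = n
v ∧ n = n
t ∨ g = s
n ∨ s = s
x ∨ s = s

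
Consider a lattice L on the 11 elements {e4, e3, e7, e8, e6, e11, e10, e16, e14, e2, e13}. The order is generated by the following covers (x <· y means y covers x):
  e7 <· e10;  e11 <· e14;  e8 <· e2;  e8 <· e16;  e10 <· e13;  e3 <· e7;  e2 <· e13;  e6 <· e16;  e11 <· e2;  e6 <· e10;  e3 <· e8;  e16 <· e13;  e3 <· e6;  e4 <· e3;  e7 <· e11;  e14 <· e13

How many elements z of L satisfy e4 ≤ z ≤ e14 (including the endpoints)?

5

The interval [e4, e14] = {e11, e14, e3, e4, e7}, which has 5 elements.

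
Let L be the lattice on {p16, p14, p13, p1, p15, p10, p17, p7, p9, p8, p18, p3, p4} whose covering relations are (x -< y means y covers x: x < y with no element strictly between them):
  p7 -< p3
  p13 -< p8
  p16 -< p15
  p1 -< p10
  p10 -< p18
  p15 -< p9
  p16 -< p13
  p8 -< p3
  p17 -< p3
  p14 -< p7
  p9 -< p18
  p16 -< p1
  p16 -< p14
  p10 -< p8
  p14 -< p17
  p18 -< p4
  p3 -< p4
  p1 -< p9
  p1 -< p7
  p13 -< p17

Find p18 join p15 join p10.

p18

Common upper bounds of {p18, p15, p10}: p18, p4.
The least among these is p18.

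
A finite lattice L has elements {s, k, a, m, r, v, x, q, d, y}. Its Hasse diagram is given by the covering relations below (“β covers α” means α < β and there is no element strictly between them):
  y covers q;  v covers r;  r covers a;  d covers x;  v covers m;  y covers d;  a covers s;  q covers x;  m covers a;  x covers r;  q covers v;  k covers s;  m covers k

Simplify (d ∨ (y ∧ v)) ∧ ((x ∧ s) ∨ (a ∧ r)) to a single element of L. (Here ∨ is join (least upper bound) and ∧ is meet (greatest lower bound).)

y ∧ v = v
d ∨ v = y
x ∧ s = s
a ∧ r = a
s ∨ a = a
y ∧ a = a

a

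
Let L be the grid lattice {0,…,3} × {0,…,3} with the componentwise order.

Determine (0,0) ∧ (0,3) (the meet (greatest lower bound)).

Common lower bounds of {(0,0), (0,3)}: (0,0).
The greatest among these is (0,0).

(0,0)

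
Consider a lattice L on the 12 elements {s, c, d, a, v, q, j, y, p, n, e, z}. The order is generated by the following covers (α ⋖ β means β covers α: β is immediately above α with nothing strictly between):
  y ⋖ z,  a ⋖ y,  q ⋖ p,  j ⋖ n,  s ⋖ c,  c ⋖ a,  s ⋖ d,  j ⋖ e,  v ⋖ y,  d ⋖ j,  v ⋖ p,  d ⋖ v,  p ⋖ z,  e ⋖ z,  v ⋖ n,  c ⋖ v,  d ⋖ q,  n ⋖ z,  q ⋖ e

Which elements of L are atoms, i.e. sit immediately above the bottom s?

The atoms are exactly the elements that cover s: c, d.

c, d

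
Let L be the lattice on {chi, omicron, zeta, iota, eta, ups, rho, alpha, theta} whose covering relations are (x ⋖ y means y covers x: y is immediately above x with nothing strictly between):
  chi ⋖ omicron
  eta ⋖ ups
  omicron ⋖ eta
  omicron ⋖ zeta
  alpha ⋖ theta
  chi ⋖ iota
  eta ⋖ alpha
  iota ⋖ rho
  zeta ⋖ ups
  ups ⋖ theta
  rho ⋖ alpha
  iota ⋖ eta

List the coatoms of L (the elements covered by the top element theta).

alpha, ups

The coatoms are exactly the elements covered by theta: alpha, ups.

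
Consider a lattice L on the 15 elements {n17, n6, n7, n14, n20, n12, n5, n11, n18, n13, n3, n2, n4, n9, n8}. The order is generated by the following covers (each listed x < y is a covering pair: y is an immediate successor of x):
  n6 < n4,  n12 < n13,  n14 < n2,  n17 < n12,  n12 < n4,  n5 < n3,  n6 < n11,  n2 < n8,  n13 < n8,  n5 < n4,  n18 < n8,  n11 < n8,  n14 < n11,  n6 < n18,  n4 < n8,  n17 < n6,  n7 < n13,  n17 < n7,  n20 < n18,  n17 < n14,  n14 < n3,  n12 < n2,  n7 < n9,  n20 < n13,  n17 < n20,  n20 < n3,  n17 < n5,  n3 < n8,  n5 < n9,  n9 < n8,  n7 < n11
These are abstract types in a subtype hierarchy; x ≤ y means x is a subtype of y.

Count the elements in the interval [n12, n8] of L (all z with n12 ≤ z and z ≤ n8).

The interval [n12, n8] = {n12, n13, n2, n4, n8}, which has 5 elements.

5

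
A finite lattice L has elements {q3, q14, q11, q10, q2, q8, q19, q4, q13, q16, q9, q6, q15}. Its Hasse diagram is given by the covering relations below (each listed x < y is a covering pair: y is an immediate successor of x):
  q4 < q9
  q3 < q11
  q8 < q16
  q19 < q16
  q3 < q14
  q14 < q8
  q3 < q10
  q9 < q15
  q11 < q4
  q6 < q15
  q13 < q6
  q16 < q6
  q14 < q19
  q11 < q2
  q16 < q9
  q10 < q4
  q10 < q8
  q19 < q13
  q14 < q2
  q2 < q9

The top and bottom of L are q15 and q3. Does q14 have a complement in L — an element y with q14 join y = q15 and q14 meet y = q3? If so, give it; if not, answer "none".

For every candidate y, either q14 ∨ y ≠ q15 or q14 ∧ y ≠ q3; no complement exists.

none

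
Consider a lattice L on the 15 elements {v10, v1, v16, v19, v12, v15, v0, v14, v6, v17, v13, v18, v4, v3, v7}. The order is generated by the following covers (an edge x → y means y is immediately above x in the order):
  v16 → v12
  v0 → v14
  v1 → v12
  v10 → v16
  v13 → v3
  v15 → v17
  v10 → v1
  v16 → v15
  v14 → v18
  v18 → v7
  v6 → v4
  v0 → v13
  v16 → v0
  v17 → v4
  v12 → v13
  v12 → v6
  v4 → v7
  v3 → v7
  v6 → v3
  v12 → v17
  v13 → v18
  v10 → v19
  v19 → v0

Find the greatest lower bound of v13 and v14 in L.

Common lower bounds of {v13, v14}: v0, v10, v16, v19.
The greatest among these is v0.

v0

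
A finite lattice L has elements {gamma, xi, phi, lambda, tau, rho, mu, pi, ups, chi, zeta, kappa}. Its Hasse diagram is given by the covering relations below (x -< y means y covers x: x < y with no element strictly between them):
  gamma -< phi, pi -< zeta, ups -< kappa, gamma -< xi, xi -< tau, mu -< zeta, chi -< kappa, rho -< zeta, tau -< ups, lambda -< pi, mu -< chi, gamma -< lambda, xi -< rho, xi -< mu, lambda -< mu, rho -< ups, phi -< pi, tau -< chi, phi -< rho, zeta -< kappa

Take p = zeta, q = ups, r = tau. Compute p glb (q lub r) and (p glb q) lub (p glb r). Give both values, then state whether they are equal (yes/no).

rho; rho; yes

q lub r = ups, so p glb (q lub r) = zeta glb ups = rho.
p glb q = rho and p glb r = xi, so (p glb q) lub (p glb r) = rho lub xi = rho.
Equal: yes.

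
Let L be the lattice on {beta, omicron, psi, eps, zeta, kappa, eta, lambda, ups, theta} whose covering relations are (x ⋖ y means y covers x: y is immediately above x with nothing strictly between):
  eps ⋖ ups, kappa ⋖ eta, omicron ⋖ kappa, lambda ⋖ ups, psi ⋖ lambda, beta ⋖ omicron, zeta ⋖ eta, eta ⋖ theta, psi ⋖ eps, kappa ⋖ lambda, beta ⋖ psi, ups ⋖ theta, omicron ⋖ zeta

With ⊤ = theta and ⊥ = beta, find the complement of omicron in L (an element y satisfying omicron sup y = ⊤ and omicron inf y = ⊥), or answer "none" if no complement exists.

none

For every candidate y, either omicron ∨ y ≠ theta or omicron ∧ y ≠ beta; no complement exists.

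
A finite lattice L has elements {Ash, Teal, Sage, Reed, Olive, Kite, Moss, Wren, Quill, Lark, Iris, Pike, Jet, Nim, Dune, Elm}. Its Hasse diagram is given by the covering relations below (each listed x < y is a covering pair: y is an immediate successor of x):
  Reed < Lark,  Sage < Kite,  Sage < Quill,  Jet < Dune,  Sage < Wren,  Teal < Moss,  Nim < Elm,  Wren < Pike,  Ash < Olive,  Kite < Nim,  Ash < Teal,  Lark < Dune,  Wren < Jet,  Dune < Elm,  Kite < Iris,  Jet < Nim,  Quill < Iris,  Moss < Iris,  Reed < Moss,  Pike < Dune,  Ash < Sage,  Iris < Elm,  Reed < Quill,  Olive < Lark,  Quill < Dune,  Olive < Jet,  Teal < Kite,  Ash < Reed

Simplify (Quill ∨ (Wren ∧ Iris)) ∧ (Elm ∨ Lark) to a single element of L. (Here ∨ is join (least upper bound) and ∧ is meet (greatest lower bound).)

Wren ∧ Iris = Sage
Quill ∨ Sage = Quill
Elm ∨ Lark = Elm
Quill ∧ Elm = Quill

Quill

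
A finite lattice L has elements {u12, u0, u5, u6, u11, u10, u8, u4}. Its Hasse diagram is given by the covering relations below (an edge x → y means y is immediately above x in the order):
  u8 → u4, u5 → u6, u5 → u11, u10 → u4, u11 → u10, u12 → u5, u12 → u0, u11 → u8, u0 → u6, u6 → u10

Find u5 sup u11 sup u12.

u11

Common upper bounds of {u5, u11, u12}: u10, u11, u4, u8.
The least among these is u11.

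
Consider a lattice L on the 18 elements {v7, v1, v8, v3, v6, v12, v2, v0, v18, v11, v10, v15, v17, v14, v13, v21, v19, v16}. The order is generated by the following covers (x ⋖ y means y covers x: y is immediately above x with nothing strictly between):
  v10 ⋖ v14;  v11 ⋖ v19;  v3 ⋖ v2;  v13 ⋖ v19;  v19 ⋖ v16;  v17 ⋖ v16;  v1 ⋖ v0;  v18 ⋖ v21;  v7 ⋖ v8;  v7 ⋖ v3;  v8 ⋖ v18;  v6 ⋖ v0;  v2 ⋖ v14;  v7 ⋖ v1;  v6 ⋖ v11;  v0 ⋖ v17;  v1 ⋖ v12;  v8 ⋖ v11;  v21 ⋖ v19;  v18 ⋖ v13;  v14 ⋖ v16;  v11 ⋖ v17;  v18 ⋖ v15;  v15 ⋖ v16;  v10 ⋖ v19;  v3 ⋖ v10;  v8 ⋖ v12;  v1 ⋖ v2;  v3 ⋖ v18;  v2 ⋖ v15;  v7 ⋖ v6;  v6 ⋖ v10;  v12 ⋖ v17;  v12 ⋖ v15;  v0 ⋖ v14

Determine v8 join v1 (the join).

v12

Common upper bounds of {v8, v1}: v12, v15, v16, v17.
The least among these is v12.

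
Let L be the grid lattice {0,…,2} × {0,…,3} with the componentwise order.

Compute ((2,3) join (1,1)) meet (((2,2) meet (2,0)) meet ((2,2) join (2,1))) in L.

(2,3) ∨ (1,1) = (2,3)
(2,2) ∧ (2,0) = (2,0)
(2,2) ∨ (2,1) = (2,2)
(2,0) ∧ (2,2) = (2,0)
(2,3) ∧ (2,0) = (2,0)

(2,0)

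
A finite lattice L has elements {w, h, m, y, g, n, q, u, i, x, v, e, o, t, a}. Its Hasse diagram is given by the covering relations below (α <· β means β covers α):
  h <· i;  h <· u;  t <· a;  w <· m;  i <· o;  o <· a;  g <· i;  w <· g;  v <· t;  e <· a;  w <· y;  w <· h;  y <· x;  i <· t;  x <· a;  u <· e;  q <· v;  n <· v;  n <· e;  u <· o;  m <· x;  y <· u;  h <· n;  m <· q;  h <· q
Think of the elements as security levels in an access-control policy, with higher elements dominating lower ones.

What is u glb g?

w

Common lower bounds of {u, g}: w.
The greatest among these is w.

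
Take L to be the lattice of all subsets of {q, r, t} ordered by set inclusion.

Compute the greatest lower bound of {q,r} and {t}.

{}

Under ⊆, meet is intersection: {q,r} ∩ {t} = {}.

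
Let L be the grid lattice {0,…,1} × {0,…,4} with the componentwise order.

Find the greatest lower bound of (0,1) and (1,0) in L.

Common lower bounds of {(0,1), (1,0)}: (0,0).
The greatest among these is (0,0).

(0,0)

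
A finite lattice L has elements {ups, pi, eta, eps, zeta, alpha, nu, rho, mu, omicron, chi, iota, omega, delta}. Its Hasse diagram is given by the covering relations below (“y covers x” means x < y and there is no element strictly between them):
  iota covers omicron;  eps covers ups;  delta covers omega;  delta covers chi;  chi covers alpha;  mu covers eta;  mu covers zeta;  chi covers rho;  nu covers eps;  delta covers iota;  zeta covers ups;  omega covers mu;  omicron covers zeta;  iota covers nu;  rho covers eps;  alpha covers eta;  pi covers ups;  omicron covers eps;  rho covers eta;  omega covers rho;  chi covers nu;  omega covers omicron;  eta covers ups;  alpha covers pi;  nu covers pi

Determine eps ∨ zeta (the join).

Common upper bounds of {eps, zeta}: delta, iota, omega, omicron.
The least among these is omicron.

omicron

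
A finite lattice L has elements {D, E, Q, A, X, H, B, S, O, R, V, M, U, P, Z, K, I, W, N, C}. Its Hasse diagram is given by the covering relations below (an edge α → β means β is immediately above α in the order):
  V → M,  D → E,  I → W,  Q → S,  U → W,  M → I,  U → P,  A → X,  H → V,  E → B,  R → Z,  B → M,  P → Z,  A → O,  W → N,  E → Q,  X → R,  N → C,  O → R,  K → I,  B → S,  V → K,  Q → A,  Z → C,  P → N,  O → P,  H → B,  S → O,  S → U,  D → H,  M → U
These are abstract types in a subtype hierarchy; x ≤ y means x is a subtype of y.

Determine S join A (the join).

Common upper bounds of {S, A}: C, N, O, P, R, Z.
The least among these is O.

O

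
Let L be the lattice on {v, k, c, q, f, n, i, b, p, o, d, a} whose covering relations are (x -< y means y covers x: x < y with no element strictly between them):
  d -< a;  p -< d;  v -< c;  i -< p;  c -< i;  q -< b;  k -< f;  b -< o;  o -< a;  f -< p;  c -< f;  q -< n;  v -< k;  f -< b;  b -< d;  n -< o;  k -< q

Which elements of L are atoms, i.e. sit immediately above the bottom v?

c, k

The atoms are exactly the elements that cover v: c, k.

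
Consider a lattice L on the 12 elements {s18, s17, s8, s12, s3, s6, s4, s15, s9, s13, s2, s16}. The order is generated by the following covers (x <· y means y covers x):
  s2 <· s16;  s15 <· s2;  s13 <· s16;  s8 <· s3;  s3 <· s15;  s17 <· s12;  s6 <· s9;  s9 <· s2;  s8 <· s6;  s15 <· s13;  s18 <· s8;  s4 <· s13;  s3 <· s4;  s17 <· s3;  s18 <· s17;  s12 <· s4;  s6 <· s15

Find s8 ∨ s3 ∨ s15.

s15

Common upper bounds of {s8, s3, s15}: s13, s15, s16, s2.
The least among these is s15.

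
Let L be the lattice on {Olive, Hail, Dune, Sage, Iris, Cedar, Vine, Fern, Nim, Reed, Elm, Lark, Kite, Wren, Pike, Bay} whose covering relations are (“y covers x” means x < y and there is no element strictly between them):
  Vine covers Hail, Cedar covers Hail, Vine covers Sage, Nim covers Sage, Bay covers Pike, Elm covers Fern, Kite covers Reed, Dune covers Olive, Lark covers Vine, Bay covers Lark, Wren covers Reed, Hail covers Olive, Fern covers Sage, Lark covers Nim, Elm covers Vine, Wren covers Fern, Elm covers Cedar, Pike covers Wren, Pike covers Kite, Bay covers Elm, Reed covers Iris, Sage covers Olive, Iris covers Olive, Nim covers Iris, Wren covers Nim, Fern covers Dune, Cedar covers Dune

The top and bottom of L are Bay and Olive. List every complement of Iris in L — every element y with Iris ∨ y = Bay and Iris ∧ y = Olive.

Cedar, Elm

Need y with Iris ∨ y = Bay and Iris ∧ y = Olive.
Checking each element gives: Cedar, Elm.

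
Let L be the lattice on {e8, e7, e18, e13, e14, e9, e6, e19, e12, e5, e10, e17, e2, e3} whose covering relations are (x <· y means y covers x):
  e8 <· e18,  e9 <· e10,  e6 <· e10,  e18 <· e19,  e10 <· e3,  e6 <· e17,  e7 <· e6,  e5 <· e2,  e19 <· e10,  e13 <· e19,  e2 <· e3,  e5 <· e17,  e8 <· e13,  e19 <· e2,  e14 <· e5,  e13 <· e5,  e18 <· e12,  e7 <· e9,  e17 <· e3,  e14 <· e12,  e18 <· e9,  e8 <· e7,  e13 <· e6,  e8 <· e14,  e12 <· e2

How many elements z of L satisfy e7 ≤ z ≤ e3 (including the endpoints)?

6

The interval [e7, e3] = {e10, e17, e3, e6, e7, e9}, which has 6 elements.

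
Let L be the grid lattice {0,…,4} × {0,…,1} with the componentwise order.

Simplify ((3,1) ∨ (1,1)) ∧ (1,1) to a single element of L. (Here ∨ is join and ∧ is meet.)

(1,1)

(3,1) ∨ (1,1) = (3,1)
(3,1) ∧ (1,1) = (1,1)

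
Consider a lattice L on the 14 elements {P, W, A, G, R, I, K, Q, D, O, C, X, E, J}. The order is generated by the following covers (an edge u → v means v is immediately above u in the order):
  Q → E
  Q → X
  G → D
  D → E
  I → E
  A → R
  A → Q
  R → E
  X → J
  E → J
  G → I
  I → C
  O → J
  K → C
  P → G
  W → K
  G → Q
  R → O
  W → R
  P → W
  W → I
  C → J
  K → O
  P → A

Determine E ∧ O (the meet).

Common lower bounds of {E, O}: A, P, R, W.
The greatest among these is R.

R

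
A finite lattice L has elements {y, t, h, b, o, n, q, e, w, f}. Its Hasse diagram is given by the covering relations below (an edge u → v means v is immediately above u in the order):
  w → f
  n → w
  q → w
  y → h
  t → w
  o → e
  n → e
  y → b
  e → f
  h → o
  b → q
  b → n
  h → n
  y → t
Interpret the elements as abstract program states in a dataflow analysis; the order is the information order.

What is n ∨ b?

Common upper bounds of {n, b}: e, f, n, w.
The least among these is n.

n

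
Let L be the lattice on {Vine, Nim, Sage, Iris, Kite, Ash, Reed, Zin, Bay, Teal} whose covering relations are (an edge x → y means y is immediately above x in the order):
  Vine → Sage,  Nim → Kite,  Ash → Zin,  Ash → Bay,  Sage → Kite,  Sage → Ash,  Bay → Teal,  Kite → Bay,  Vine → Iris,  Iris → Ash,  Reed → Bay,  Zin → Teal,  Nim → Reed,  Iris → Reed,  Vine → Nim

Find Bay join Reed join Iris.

Common upper bounds of {Bay, Reed, Iris}: Bay, Teal.
The least among these is Bay.

Bay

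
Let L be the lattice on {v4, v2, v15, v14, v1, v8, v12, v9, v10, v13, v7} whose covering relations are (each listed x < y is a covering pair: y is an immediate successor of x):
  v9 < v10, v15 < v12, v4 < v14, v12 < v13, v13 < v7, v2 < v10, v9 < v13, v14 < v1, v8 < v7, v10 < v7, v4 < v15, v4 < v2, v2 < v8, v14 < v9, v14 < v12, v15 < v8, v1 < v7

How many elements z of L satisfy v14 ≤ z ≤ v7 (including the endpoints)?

7

The interval [v14, v7] = {v1, v10, v12, v13, v14, v7, v9}, which has 7 elements.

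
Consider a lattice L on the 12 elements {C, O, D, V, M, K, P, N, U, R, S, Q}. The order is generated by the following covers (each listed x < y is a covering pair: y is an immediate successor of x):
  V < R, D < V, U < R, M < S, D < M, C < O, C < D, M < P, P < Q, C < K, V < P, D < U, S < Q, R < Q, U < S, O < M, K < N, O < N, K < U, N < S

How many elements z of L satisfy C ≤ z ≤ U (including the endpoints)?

The interval [C, U] = {C, D, K, U}, which has 4 elements.

4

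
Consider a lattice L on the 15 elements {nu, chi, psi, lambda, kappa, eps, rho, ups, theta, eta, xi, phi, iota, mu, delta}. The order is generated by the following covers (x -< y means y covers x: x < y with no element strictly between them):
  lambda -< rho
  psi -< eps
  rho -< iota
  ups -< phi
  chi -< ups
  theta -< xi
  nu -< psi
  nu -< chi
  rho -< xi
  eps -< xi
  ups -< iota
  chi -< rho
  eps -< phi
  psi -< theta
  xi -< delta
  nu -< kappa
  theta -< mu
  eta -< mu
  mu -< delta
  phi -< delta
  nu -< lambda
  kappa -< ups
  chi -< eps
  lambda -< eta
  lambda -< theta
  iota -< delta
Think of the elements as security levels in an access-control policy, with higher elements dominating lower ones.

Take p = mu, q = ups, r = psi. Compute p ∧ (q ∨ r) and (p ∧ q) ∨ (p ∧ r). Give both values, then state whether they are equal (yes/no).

q ∨ r = phi, so p ∧ (q ∨ r) = mu ∧ phi = psi.
p ∧ q = nu and p ∧ r = psi, so (p ∧ q) ∨ (p ∧ r) = nu ∨ psi = psi.
Equal: yes.

psi; psi; yes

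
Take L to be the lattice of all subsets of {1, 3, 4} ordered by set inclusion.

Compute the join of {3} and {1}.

{1,3}

Under ⊆, join is union: {3} ∪ {1} = {1,3}.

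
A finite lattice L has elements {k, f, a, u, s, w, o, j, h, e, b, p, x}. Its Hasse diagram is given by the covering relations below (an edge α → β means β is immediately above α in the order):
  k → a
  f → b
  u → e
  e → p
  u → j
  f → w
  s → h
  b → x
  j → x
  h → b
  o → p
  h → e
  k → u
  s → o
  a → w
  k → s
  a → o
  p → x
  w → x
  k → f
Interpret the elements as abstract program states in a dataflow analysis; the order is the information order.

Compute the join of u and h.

e

Common upper bounds of {u, h}: e, p, x.
The least among these is e.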